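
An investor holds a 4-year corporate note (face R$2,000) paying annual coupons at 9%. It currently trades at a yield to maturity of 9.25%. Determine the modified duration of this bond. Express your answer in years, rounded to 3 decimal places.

3.230 years

Periodic yield y = 0.0925. First find Macaulay duration:
  t   CF        PV=CF/(1+0.0925)^t    t·PV
  1       180.00       164.7597       164.7597
  2       180.00       150.8098       301.6196
  3       180.00       138.0410       414.1231
  4     2,180.00     1,530.2793     6,121.1173
  Σ                  1,983.8899     7,001.6197
P = 1,983.8899; Macaulay duration = 7,001.6197 / 1,983.8899 = 3.52924 years.
Modified duration = D_Mac / (1 + y) = 3.52924 / 1.0925 = 3.23042 years.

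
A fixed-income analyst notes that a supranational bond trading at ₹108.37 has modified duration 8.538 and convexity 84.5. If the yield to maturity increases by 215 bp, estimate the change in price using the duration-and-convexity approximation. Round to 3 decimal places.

-₹17.777

Duration effect: -D_mod·Δy = -8.538 × (+0.0215) = -0.183567
Convexity effect: ½·C·(Δy)² = 0.5 × 84.5 × (0.0215)² = +0.0195300625
ΔP/P ≈ -0.183567 + 0.0195300625 = -0.1640369375
ΔP ≈ 108.37 × (-0.1640369375) = -17.776682916875.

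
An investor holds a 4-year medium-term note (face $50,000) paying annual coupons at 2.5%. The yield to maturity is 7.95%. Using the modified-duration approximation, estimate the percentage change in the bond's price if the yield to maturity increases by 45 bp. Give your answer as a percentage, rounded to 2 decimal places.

Periodic yield y = 0.0795. Modified duration first:
  t   CF        PV=CF/(1+0.0795)^t    t·PV
  1     1,250.00     1,157.9435     1,157.9435
  2     1,250.00     1,072.6665     2,145.3330
  3     1,250.00       993.6698     2,981.0093
  4    51,250.00    37,740.1205   150,960.4822
  Σ                 40,964.4003   157,244.7680
P = 40,964.4003; D_Mac = 3.83857 yrs; D_mod = 3.83857/(1+0.0795) = 3.55588 yrs.
ΔP/P ≈ -D_mod · Δy = -3.55588 × (+0.0045) = -0.016001 = -1.6001%.

-1.60%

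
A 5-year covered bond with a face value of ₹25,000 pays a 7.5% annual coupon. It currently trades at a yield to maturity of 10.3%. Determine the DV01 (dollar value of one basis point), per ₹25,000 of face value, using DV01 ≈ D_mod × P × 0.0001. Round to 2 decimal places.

Periodic yield y = 0.103.
  t   CF        PV=CF/(1+0.103)^t    t·PV
  1     1,875.00     1,699.9093     1,699.9093
  2     1,875.00     1,541.1689     3,082.3379
  3     1,875.00     1,397.2520     4,191.7559
  4     1,875.00     1,266.7742     5,067.0969
  5    26,875.00    16,461.5570    82,307.7851
  Σ                 22,366.6615    96,348.8852
P = 22,366.6615; D_Mac = 4.30770 yrs; D_mod = 3.90544 yrs.
DV01 ≈ 3.90544 × 22,366.6615 × 0.0001 = 8.735166.

₹8.74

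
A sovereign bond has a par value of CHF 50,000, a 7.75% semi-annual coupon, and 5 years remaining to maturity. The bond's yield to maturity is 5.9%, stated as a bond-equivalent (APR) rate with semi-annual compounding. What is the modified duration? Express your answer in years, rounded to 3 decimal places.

4.150 years

Periodic yield y = 0.0295. First find Macaulay duration:
  t   CF        PV=CF/(1+0.0295)^t    t·PV
  1     1,937.50     1,881.9815     1,881.9815
  2     1,937.50     1,828.0540     3,656.1079
  3     1,937.50     1,775.6716     5,327.0149
  4     1,937.50     1,724.7903     6,899.1613
  5     1,937.50     1,675.3670     8,376.8350
  6     1,937.50     1,627.3599     9,764.1593
  7     1,937.50     1,580.7284    11,065.0988
  8     1,937.50     1,535.4331    12,283.4649
  9     1,937.50     1,491.4358    13,422.9219
  10   51,937.50    38,834.4833   388,344.8334
  Σ                 53,955.3050   461,021.5789
P = 53,955.3050; Macaulay duration = 461,021.5789 / 53,955.3050 = 8.54451 half-year periods = 4.27225 years.
Modified duration = D_Mac / (1 + y) = 4.27225 / 1.0295 = 4.14983 years.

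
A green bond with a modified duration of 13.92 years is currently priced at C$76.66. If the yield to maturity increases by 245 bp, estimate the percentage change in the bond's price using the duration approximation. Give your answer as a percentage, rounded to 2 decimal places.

Duration approximation: ΔP/P ≈ -D_mod · Δy = -13.92 × (+0.0245) = -0.341040.
As a percentage: -34.1040%.

-34.10%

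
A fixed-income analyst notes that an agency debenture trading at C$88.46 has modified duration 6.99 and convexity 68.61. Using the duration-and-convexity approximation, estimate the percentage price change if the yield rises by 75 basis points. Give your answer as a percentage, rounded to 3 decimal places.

Duration effect: -D_mod·Δy = -6.99 × (+0.0075) = -0.052425
Convexity effect: ½·C·(Δy)² = 0.5 × 68.61 × (0.0075)² = +0.00192965625
ΔP/P ≈ -0.052425 + 0.00192965625 = -0.05049534375
= -5.049534375%.

-5.050%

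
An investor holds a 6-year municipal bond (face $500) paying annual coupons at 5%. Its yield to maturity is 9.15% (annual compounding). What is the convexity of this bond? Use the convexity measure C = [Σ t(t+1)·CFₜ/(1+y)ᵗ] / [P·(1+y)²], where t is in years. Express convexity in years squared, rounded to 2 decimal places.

29.42

With y = 0.0915:
  t   CF        PV=CF/(1+0.0915)^t    t·PV        t(t+1)·PV
  1        25.00        22.9043        22.9043          45.8085
  2        25.00        20.9842        41.9684         125.9052
  3        25.00        19.2251        57.6753         230.7013
  4        25.00        17.6135        70.4539         352.2695
  5        25.00        16.1369        80.6847         484.1083
  6       525.00       310.4680     1,862.8081      13,039.6566
  Σ                    407.3320     2,136.4947      14,278.4495
P = 407.3320.
Convexity = Σ t(t+1)·PV / [P·(1+y)²] = 14,278.4495 / (407.3320 × 1.191372) = 29.42287.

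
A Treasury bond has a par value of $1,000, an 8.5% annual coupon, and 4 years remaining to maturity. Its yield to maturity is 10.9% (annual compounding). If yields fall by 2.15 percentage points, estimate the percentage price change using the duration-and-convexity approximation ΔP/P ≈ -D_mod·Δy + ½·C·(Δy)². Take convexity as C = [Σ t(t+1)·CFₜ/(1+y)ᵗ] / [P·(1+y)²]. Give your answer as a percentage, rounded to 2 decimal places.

With y = 0.109:
  t   CF        PV=CF/(1+0.109)^t    t·PV        t(t+1)·PV
  1        85.00        76.6456        76.6456         153.2913
  2        85.00        69.1124       138.2248         414.6743
  3        85.00        62.3195       186.9586         747.8346
  4     1,085.00       717.3045     2,869.2180      14,346.0899
  Σ                    925.3820     3,271.0470      15,661.8900
P = 925.3820; D_Mac = 3.53481 yrs; D_mod = 3.18738 yrs; C = 13.76132.
Duration effect: -3.18738 × (-0.0215) = +0.068529
Convexity effect: 0.5 × 13.76132 × (-0.0215)² = +0.0031806
ΔP/P ≈ +0.068529 + 0.0031806 = +0.071709 = +7.1709%.

+7.17%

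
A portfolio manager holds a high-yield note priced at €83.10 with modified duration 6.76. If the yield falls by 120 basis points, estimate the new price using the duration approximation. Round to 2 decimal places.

€89.84

Duration approximation: ΔP/P ≈ -D_mod · Δy = -6.76 × (-0.012) = +0.081120.
New price ≈ 83.10 × (1 + 0.081120) = 89.841072.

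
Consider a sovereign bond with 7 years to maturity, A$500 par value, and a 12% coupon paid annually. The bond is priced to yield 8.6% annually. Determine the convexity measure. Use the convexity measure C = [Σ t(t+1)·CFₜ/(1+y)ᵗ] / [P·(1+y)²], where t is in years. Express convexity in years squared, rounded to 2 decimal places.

32.04

With y = 0.086:
  t   CF        PV=CF/(1+0.086)^t    t·PV        t(t+1)·PV
  1        60.00        55.2486        55.2486         110.4972
  2        60.00        50.8735       101.7470         305.2410
  3        60.00        46.8448       140.5345         562.1381
  4        60.00        43.1352       172.5409         862.7043
  5        60.00        39.7193       198.5967       1,191.5805
  6        60.00        36.5740       219.4439       1,536.1074
  7       560.00       314.3252     2,200.2767      17,602.2132
  Σ                    586.7207     3,088.3883      22,170.4817
P = 586.7207.
Convexity = Σ t(t+1)·PV / [P·(1+y)²] = 22,170.4817 / (586.7207 × 1.179396) = 32.03938.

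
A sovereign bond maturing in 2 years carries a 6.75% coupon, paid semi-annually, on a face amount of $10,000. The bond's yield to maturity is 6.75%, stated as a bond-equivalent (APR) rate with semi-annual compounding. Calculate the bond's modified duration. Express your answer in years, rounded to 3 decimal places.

1.842 years

Periodic yield y = 0.03375. First find Macaulay duration:
  t   CF        PV=CF/(1+0.03375)^t    t·PV
  1       337.50       326.4813       326.4813
  2       337.50       315.8223       631.6445
  3       337.50       305.5113       916.5338
  4    10,337.50     9,052.1852    36,208.7409
  Σ                 10,000.0000    38,083.4005
P = 10,000.0000; Macaulay duration = 38,083.4005 / 10,000.0000 = 3.80834 half-year periods = 1.90417 years.
Modified duration = D_Mac / (1 + y) = 1.90417 / 1.03375 = 1.84200 years.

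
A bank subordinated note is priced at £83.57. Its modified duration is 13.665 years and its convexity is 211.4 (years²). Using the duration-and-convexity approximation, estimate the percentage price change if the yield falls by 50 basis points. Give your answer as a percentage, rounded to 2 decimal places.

+7.10%

Duration effect: -D_mod·Δy = -13.665 × (-0.005) = +0.068325
Convexity effect: ½·C·(Δy)² = 0.5 × 211.4 × (-0.005)² = +0.0026425
ΔP/P ≈ +0.068325 + 0.0026425 = +0.0709675
= +7.09675%.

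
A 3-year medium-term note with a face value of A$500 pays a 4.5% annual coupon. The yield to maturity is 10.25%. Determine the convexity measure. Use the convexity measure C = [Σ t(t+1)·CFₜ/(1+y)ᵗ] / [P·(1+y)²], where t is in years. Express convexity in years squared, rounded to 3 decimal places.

9.268

With y = 0.1025:
  t   CF        PV=CF/(1+0.1025)^t    t·PV        t(t+1)·PV
  1        22.50        20.4082        20.4082          40.8163
  2        22.50        18.5108        37.0216         111.0648
  3       522.50       389.8975     1,169.6926       4,678.7705
  Σ                    428.8165     1,227.1224       4,830.6517
P = 428.8165.
Convexity = Σ t(t+1)·PV / [P·(1+y)²] = 4,830.6517 / (428.8165 × 1.215506) = 9.26781.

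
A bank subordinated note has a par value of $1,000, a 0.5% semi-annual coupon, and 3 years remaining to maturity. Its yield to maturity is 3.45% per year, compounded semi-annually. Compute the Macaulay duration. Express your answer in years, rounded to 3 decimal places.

Periodic yield y = 0.01725. Discount each cash flow and weight by its period:
  t   CF        PV=CF/(1+0.01725)^t    t·PV
  1         2.50         2.4576         2.4576
  2         2.50         2.4159         4.8319
  3         2.50         2.3750         7.1249
  4         2.50         2.3347         9.3388
  5         2.50         2.2951        11.4755
  6     1,002.50       904.7283     5,428.3700
  Σ                    916.6066     5,463.5986
Price P = Σ PV = 916.6066.
Macaulay duration = Σ(t·PV) / P = 5,463.5986 / 916.6066 = 5.96068 half-year periods.
In years: 5.96068 / 2 = 2.98034 years.

2.980 years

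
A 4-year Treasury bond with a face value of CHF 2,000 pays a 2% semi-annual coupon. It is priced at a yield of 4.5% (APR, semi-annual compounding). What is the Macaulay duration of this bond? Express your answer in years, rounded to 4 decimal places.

Periodic yield y = 0.0225. Discount each cash flow and weight by its period:
  t   CF        PV=CF/(1+0.0225)^t    t·PV
  1        20.00        19.5599        19.5599
  2        20.00        19.1295        38.2590
  3        20.00        18.7085        56.1256
  4        20.00        18.2969        73.1875
  5        20.00        17.8942        89.4712
  6        20.00        17.5005       105.0029
  7        20.00        17.1154       119.8077
  8     2,020.00     1,690.6155    13,524.9237
  Σ                  1,818.8204    14,026.3375
Price P = Σ PV = 1,818.8204.
Macaulay duration = Σ(t·PV) / P = 14,026.3375 / 1,818.8204 = 7.71178 half-year periods.
In years: 7.71178 / 2 = 3.85589 years.

3.8559 years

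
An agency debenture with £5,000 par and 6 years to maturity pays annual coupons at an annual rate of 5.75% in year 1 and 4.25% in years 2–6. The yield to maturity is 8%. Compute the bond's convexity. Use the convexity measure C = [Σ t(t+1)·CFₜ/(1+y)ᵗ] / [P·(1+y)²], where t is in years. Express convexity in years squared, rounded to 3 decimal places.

30.411

With y = 0.08:
  t   CF        PV=CF/(1+0.08)^t    t·PV        t(t+1)·PV
  1       287.50       266.2037       266.2037         532.4074
  2       212.50       182.1845       364.3690       1,093.1070
  3       212.50       168.6894       506.0681       2,024.2722
  4       212.50       156.1938       624.7754       3,123.8769
  5       212.50       144.6239       723.1196       4,338.7179
  6     5,212.50     3,284.7592    19,708.5551     137,959.8856
  Σ                  4,202.6545    22,193.0909     149,072.2669
P = 4,202.6545.
Convexity = Σ t(t+1)·PV / [P·(1+y)²] = 149,072.2669 / (4,202.6545 × 1.166400) = 30.41065.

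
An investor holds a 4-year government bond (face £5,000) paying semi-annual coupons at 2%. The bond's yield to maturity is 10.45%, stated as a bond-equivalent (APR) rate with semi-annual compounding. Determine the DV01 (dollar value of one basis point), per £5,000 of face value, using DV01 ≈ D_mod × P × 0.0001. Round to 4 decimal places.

Periodic yield y = 0.05225.
  t   CF        PV=CF/(1+0.05225)^t    t·PV
  1        50.00        47.5172        47.5172
  2        50.00        45.1577        90.3155
  3        50.00        42.9154       128.7462
  4        50.00        40.7844       163.1377
  5        50.00        38.7592       193.7962
  6        50.00        36.8346       221.0078
  7        50.00        35.0056       245.0392
  8     5,050.00     3,360.0048    26,880.0387
  Σ                  3,646.9791    27,969.5985
P = 3,646.9791; D_Mac = 7.66925 half-year periods = 3.83463 yrs; D_mod = 3.64422 yrs.
DV01 ≈ 3.64422 × 3,646.9791 × 0.0001 = 1.329038.

£1.3290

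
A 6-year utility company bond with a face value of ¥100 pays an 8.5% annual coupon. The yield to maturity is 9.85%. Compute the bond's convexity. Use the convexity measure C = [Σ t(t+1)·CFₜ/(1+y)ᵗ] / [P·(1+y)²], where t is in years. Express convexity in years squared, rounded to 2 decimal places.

With y = 0.0985:
  t   CF        PV=CF/(1+0.0985)^t    t·PV        t(t+1)·PV
  1         8.50         7.7378         7.7378          15.4756
  2         8.50         7.0440        14.0880          42.2639
  3         8.50         6.4124        19.2371          76.9485
  4         8.50         5.8374        23.3496         116.7478
  5         8.50         5.3140        26.5698         159.4189
  6       108.50        61.7489       370.4935       2,593.4547
  Σ                     94.0945       461.4758       3,004.3094
P = 94.0945.
Convexity = Σ t(t+1)·PV / [P·(1+y)²] = 3,004.3094 / (94.0945 × 1.206702) = 26.45943.

26.46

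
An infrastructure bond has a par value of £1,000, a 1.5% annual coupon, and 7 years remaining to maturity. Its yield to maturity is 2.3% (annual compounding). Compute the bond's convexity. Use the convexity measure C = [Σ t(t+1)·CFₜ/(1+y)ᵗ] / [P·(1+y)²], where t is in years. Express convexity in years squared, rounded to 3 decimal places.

With y = 0.023:
  t   CF        PV=CF/(1+0.023)^t    t·PV        t(t+1)·PV
  1        15.00        14.6628        14.6628          29.3255
  2        15.00        14.3331        28.6662          85.9986
  3        15.00        14.0108        42.0325         168.1302
  4        15.00        13.6958        54.7834         273.9168
  5        15.00        13.3879        66.9396         401.6376
  6        15.00        13.0869        78.5215         549.6507
  7     1,015.00       865.6386     6,059.4701      48,475.7607
  Σ                    948.8160     6,345.0761      49,984.4200
P = 948.8160.
Convexity = Σ t(t+1)·PV / [P·(1+y)²] = 49,984.4200 / (948.8160 × 1.046529) = 50.33863.

50.339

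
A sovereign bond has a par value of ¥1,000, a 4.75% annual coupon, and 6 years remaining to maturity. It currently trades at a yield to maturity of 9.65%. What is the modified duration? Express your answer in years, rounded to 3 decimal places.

Periodic yield y = 0.0965. First find Macaulay duration:
  t   CF        PV=CF/(1+0.0965)^t    t·PV
  1        47.50        43.3197        43.3197
  2        47.50        39.5072        79.0144
  3        47.50        36.0303       108.0909
  4        47.50        32.8594       131.4374
  5        47.50        29.9675       149.8375
  6     1,047.50       602.7014     3,616.2085
  Σ                    784.3854     4,127.9084
P = 784.3854; Macaulay duration = 4,127.9084 / 784.3854 = 5.26260 years.
Modified duration = D_Mac / (1 + y) = 5.26260 / 1.0965 = 4.79945 years.

4.799 years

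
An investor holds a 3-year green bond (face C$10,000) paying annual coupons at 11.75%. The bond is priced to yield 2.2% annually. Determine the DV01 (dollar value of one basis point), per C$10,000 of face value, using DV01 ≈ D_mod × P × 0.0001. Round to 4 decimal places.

Periodic yield y = 0.022.
  t   CF        PV=CF/(1+0.022)^t    t·PV
  1     1,175.00     1,149.7065     1,149.7065
  2     1,175.00     1,124.9574     2,249.9148
  3    11,175.00    10,468.7504    31,406.2511
  Σ                 12,743.4142    34,805.8724
P = 12,743.4142; D_Mac = 2.73128 yrs; D_mod = 2.67249 yrs.
DV01 ≈ 2.67249 × 12,743.4142 × 0.0001 = 3.405663.

C$3.4057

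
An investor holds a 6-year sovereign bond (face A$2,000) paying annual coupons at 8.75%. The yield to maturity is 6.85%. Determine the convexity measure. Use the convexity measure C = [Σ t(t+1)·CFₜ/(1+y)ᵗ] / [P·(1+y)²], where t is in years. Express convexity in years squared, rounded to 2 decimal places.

28.42

With y = 0.0685:
  t   CF        PV=CF/(1+0.0685)^t    t·PV        t(t+1)·PV
  1       175.00       163.7810       163.7810         327.5620
  2       175.00       153.2812       306.5625         919.6874
  3       175.00       143.4546       430.3638       1,721.4552
  4       175.00       134.2579       537.0317       2,685.1586
  5       175.00       125.6508       628.2542       3,769.5254
  6     2,175.00     1,461.5447     8,769.2682      61,384.8774
  Σ                  2,181.9703    10,835.2614      70,808.2659
P = 2,181.9703.
Convexity = Σ t(t+1)·PV / [P·(1+y)²] = 70,808.2659 / (2,181.9703 × 1.141692) = 28.42406.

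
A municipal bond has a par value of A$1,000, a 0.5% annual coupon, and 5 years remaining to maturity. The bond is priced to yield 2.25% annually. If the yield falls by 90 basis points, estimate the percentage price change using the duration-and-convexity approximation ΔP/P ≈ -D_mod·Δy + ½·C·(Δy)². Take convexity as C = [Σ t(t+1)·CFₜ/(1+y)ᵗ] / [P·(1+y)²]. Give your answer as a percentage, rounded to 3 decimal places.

+4.470%

With y = 0.0225:
  t   CF        PV=CF/(1+0.0225)^t    t·PV        t(t+1)·PV
  1         5.00         4.8900         4.8900           9.7800
  2         5.00         4.7824         9.5647          28.6942
  3         5.00         4.6771        14.0314          56.1256
  4         5.00         4.5742        18.2969          91.4843
  5     1,005.00       899.1859     4,495.9294      26,975.5764
  Σ                    918.1096     4,542.7124      27,161.6605
P = 918.1096; D_Mac = 4.94790 yrs; D_mod = 4.83902 yrs; C = 28.29666.
Duration effect: -4.83902 × (-0.009) = +0.043551
Convexity effect: 0.5 × 28.29666 × (-0.009)² = +0.0011460
ΔP/P ≈ +0.043551 + 0.0011460 = +0.044697 = +4.4697%.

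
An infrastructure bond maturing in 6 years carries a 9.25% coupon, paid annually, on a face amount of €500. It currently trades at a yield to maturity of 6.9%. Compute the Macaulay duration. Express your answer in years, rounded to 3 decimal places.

Periodic yield y = 0.069. Discount each cash flow and weight by its year:
  t   CF        PV=CF/(1+0.069)^t    t·PV
  1        46.25        43.2647        43.2647
  2        46.25        40.4722        80.9443
  3        46.25        37.8598       113.5795
  4        46.25        35.4161       141.6645
  5        46.25        33.1301       165.6507
  6       546.25       366.0372     2,196.2232
  Σ                    556.1802     2,741.3268
Price P = Σ PV = 556.1802.
Macaulay duration = Σ(t·PV) / P = 2,741.3268 / 556.1802 = 4.92885 years.

4.929 years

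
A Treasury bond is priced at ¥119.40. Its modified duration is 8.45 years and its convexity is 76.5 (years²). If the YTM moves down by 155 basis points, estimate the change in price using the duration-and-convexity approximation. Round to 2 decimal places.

+¥16.74

Duration effect: -D_mod·Δy = -8.45 × (-0.0155) = +0.130975
Convexity effect: ½·C·(Δy)² = 0.5 × 76.5 × (-0.0155)² = +0.0091895625
ΔP/P ≈ +0.130975 + 0.0091895625 = +0.1401645625
ΔP ≈ 119.40 × (+0.1401645625) = +16.7356487625.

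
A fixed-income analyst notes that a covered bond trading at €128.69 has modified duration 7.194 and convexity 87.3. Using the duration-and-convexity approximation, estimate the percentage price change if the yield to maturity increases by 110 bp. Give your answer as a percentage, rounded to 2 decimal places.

Duration effect: -D_mod·Δy = -7.194 × (+0.011) = -0.079134
Convexity effect: ½·C·(Δy)² = 0.5 × 87.3 × (0.011)² = +0.00528165
ΔP/P ≈ -0.079134 + 0.00528165 = -0.07385235
= -7.385235%.

-7.39%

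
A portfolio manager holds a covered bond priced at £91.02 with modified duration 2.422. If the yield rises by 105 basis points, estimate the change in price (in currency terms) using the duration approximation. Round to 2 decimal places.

Duration approximation: ΔP/P ≈ -D_mod · Δy = -2.422 × (+0.0105) = -0.025431.
ΔP ≈ 91.02 × (-0.025431) = -2.31472962.

-£2.31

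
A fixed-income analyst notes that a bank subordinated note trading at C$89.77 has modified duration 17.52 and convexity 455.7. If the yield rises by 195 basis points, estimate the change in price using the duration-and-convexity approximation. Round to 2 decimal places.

-C$22.89

Duration effect: -D_mod·Δy = -17.52 × (+0.0195) = -0.341640
Convexity effect: ½·C·(Δy)² = 0.5 × 455.7 × (0.0195)² = +0.0866399625
ΔP/P ≈ -0.341640 + 0.0866399625 = -0.2550000375
ΔP ≈ 89.77 × (-0.2550000375) = -22.891353366375.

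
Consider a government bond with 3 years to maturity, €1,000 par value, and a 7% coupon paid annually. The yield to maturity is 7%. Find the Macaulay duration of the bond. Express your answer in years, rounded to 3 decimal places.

2.808 years

Periodic yield y = 0.07. Discount each cash flow and weight by its year:
  t   CF        PV=CF/(1+0.07)^t    t·PV
  1        70.00        65.4206        65.4206
  2        70.00        61.1407       122.2814
  3     1,070.00       873.4387     2,620.3162
  Σ                  1,000.0000     2,808.0182
Price P = Σ PV = 1,000.0000.
Macaulay duration = Σ(t·PV) / P = 2,808.0182 / 1,000.0000 = 2.80802 years.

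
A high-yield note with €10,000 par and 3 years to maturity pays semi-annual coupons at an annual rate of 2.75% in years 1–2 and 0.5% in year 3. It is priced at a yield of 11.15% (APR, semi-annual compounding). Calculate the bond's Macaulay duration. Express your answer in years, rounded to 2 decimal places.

2.89 years

Periodic yield y = 0.05575. Discount each cash flow and weight by its period:
  t   CF        PV=CF/(1+0.05575)^t    t·PV
  1       137.50       130.2392       130.2392
  2       137.50       123.3617       246.7235
  3       137.50       116.8475       350.5425
  4       137.50       110.6772       442.7090
  5        25.00        19.0605        95.3026
  6    10,025.00     7,239.6545    43,437.9270
  Σ                  7,739.8407    44,703.4437
Price P = Σ PV = 7,739.8407.
Macaulay duration = Σ(t·PV) / P = 44,703.4437 / 7,739.8407 = 5.77576 half-year periods.
In years: 5.77576 / 2 = 2.88788 years.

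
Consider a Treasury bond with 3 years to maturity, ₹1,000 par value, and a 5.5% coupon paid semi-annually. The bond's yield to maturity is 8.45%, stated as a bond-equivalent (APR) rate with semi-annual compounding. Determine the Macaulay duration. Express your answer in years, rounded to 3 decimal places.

Periodic yield y = 0.04225. Discount each cash flow and weight by its period:
  t   CF        PV=CF/(1+0.04225)^t    t·PV
  1        27.50        26.3852        26.3852
  2        27.50        25.3156        50.6313
  3        27.50        24.2894        72.8682
  4        27.50        23.3048        93.2191
  5        27.50        22.3601       111.8004
  6     1,027.50       801.5865     4,809.5191
  Σ                    923.2417     5,164.4234
Price P = Σ PV = 923.2417.
Macaulay duration = Σ(t·PV) / P = 5,164.4234 / 923.2417 = 5.59379 half-year periods.
In years: 5.59379 / 2 = 2.79690 years.

2.797 years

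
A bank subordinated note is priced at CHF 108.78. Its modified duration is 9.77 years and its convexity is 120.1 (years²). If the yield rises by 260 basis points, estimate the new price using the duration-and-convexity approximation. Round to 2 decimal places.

Duration effect: -D_mod·Δy = -9.77 × (+0.026) = -0.254020
Convexity effect: ½·C·(Δy)² = 0.5 × 120.1 × (0.026)² = +0.0405938
ΔP/P ≈ -0.254020 + 0.0405938 = -0.2134262
New price ≈ 108.78 × (1 - 0.2134262) = 85.563497964.

CHF 85.56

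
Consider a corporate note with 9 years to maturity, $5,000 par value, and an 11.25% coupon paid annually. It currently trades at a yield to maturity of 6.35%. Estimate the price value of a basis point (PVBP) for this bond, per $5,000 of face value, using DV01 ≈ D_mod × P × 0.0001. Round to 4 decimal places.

$4.0583

Periodic yield y = 0.0635.
  t   CF        PV=CF/(1+0.0635)^t    t·PV
  1       562.50       528.9140       528.9140
  2       562.50       497.3333       994.6666
  3       562.50       467.6383     1,402.9148
  4       562.50       439.7163     1,758.8651
  5       562.50       413.4615     2,067.3074
  6       562.50       388.7743     2,332.6459
  7       562.50       365.5612     2,558.9282
  8       562.50       343.7341     2,749.8725
  9     5,562.50     3,196.1899    28,765.7092
  Σ                  6,641.3228    43,159.8237
P = 6,641.3228; D_Mac = 6.49868 yrs; D_mod = 6.11065 yrs.
DV01 ≈ 6.11065 × 6,641.3228 × 0.0001 = 4.058281.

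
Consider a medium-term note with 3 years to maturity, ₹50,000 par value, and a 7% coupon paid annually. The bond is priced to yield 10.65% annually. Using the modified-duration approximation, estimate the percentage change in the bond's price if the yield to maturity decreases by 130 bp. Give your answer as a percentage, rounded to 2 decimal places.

+3.29%

Periodic yield y = 0.1065. Modified duration first:
  t   CF        PV=CF/(1+0.1065)^t    t·PV
  1     3,500.00     3,163.1270     3,163.1270
  2     3,500.00     2,858.6778     5,717.3556
  3    53,500.00    39,491.1269   118,473.3808
  Σ                 45,512.9317   127,353.8634
P = 45,512.9317; D_Mac = 2.79819 yrs; D_mod = 2.79819/(1+0.1065) = 2.52887 yrs.
ΔP/P ≈ -D_mod · Δy = -2.52887 × (-0.013) = +0.032875 = +3.2875%.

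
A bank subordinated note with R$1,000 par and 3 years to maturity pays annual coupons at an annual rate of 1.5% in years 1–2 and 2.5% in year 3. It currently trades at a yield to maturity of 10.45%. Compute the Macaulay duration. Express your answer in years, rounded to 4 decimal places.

Periodic yield y = 0.1045. Discount each cash flow and weight by its year:
  t   CF        PV=CF/(1+0.1045)^t    t·PV
  1        15.00        13.5808        13.5808
  2        15.00        12.2959        24.5918
  3     1,025.00       760.7233     2,282.1698
  Σ                    786.6000     2,320.3424
Price P = Σ PV = 786.6000.
Macaulay duration = Σ(t·PV) / P = 2,320.3424 / 786.6000 = 2.94984 years.

2.9498 years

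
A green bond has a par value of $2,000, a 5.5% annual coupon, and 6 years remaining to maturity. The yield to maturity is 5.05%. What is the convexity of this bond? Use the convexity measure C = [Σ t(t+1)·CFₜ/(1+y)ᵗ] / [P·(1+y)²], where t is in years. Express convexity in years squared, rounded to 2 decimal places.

32.02

With y = 0.0505:
  t   CF        PV=CF/(1+0.0505)^t    t·PV        t(t+1)·PV
  1       110.00       104.7120       104.7120         209.4241
  2       110.00        99.6783       199.3566         598.0697
  3       110.00        94.8865       284.6596       1,138.6382
  4       110.00        90.3251       361.3004       1,806.5020
  5       110.00        85.9830       429.9148       2,579.4889
  6     2,110.00     1,570.0234     9,420.1402      65,940.9812
  Σ                  2,045.6083    10,800.0836      72,273.1041
P = 2,045.6083.
Convexity = Σ t(t+1)·PV / [P·(1+y)²] = 72,273.1041 / (2,045.6083 × 1.103550) = 32.01564.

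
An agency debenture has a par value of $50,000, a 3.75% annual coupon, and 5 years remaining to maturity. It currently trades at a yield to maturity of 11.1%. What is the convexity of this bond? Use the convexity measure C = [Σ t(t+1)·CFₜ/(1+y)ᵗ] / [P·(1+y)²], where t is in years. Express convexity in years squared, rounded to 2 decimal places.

21.62

With y = 0.111:
  t   CF        PV=CF/(1+0.111)^t    t·PV        t(t+1)·PV
  1     1,875.00     1,687.6688     1,687.6688       3,375.3375
  2     1,875.00     1,519.0538     3,038.1076       9,114.3228
  3     1,875.00     1,367.2851     4,101.8554      16,407.4217
  4     1,875.00     1,230.6797     4,922.7188      24,613.5940
  5    51,875.00    30,646.9892   153,234.9459     919,409.6754
  Σ                 36,451.6766   166,985.2965     972,920.3514
P = 36,451.6766.
Convexity = Σ t(t+1)·PV / [P·(1+y)²] = 972,920.3514 / (36,451.6766 × 1.234321) = 21.62378.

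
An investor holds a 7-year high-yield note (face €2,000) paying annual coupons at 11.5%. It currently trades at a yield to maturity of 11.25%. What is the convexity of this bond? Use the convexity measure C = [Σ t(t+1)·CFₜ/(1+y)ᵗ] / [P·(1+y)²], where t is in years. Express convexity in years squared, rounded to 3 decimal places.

With y = 0.1125:
  t   CF        PV=CF/(1+0.1125)^t    t·PV        t(t+1)·PV
  1       230.00       206.7416       206.7416         413.4831
  2       230.00       185.8351       371.6702       1,115.0107
  3       230.00       167.0428       501.1284       2,004.5137
  4       230.00       150.1508       600.6033       3,003.0167
  5       230.00       134.9670       674.8352       4,049.0113
  6       230.00       121.3187       727.9121       5,095.3850
  7     2,230.00     1,057.3158     7,401.2107      59,209.6853
  Σ                  2,023.3719    10,484.1016      74,890.1059
P = 2,023.3719.
Convexity = Σ t(t+1)·PV / [P·(1+y)²] = 74,890.1059 / (2,023.3719 × 1.237656) = 29.90534.

29.905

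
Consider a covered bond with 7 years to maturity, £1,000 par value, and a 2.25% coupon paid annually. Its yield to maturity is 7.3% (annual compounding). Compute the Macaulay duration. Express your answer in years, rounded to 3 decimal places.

Periodic yield y = 0.073. Discount each cash flow and weight by its year:
  t   CF        PV=CF/(1+0.073)^t    t·PV
  1        22.50        20.9692        20.9692
  2        22.50        19.5426        39.0853
  3        22.50        18.2131        54.6392
  4        22.50        16.9740        67.8959
  5        22.50        15.8192        79.0959
  6        22.50        14.7429        88.4577
  7     1,022.50       624.4034     4,370.8238
  Σ                    730.6645     4,720.9670
Price P = Σ PV = 730.6645.
Macaulay duration = Σ(t·PV) / P = 4,720.9670 / 730.6645 = 6.46120 years.

6.461 years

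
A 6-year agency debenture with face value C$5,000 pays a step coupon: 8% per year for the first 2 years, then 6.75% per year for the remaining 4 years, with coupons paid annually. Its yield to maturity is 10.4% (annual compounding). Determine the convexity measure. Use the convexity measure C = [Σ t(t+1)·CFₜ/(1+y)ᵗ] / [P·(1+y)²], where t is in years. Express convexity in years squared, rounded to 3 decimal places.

26.620

With y = 0.104:
  t   CF        PV=CF/(1+0.104)^t    t·PV        t(t+1)·PV
  1       400.00       362.3188       362.3188         724.6377
  2       400.00       328.1874       656.3747       1,969.1241
  3       337.50       250.8225       752.4676       3,009.8704
  4       337.50       227.1943       908.7773       4,543.8865
  5       337.50       205.7920     1,028.9598       6,173.7589
  6     5,337.50     2,947.9726    17,687.8358     123,814.8506
  Σ                  4,322.2877    21,396.7341     140,236.1283
P = 4,322.2877.
Convexity = Σ t(t+1)·PV / [P·(1+y)²] = 140,236.1283 / (4,322.2877 × 1.218816) = 26.62000.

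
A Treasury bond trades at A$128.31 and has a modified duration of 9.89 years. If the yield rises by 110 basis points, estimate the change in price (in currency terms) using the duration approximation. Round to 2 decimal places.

-A$13.96

Duration approximation: ΔP/P ≈ -D_mod · Δy = -9.89 × (+0.011) = -0.108790.
ΔP ≈ 128.31 × (-0.108790) = -13.9588449.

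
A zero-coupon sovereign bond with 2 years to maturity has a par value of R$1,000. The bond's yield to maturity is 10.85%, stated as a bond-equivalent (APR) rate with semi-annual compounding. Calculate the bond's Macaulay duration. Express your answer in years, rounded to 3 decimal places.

2.000 years

A zero-coupon bond has a single cash flow at maturity, so its Macaulay duration equals its maturity: 2 years.
(Equivalently: 4 semi-annual periods ÷ 2 = 2 years.)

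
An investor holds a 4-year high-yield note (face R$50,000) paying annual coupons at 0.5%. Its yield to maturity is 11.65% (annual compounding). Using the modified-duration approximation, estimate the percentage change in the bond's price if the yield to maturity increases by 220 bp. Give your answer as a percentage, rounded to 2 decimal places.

Periodic yield y = 0.1165. Modified duration first:
  t   CF        PV=CF/(1+0.1165)^t    t·PV
  1       250.00       223.9140       223.9140
  2       250.00       200.5499       401.0999
  3       250.00       179.6238       538.8713
  4    50,250.00    32,337.1065   129,348.4259
  Σ                 32,941.1942   130,512.3111
P = 32,941.1942; D_Mac = 3.96198 yrs; D_mod = 3.96198/(1+0.1165) = 3.54857 yrs.
ΔP/P ≈ -D_mod · Δy = -3.54857 × (+0.022) = -0.078069 = -7.8069%.

-7.81%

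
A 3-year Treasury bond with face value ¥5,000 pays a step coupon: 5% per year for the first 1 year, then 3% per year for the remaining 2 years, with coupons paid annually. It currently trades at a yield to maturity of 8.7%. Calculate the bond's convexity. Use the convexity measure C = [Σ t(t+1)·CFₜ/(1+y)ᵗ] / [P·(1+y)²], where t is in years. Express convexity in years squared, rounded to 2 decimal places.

With y = 0.087:
  t   CF        PV=CF/(1+0.087)^t    t·PV        t(t+1)·PV
  1       250.00       229.9908       229.9908         459.9816
  2       150.00       126.9498       253.8997         761.6991
  3     5,150.00     4,009.7620    12,029.2860      48,117.1441
  Σ                  4,366.7027    12,513.1765      49,338.8248
P = 4,366.7027.
Convexity = Σ t(t+1)·PV / [P·(1+y)²] = 49,338.8248 / (4,366.7027 × 1.181569) = 9.56260.

9.56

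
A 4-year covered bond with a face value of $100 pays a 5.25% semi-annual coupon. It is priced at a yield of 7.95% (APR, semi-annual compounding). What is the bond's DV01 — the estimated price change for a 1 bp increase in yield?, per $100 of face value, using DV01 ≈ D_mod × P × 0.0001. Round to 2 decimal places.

$0.03

Periodic yield y = 0.03975.
  t   CF        PV=CF/(1+0.03975)^t    t·PV
  1        2.625         2.5246         2.5246
  2        2.625         2.4281         4.8563
  3        2.625         2.3353         7.0059
  4        2.625         2.2460         8.9841
  5        2.625         2.1602        10.8008
  6        2.625         2.0776        12.4654
  7        2.625         1.9981        13.9870
  8      102.625        75.1314       601.0516
  Σ                     90.9014       661.6756
P = 90.9014; D_Mac = 7.27905 half-year periods = 3.63952 yrs; D_mod = 3.50038 yrs.
DV01 ≈ 3.50038 × 90.9014 × 0.0001 = 0.031819.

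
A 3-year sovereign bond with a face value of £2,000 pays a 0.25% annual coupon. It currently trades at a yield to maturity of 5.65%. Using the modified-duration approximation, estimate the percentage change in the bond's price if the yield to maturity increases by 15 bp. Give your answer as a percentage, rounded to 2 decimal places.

Periodic yield y = 0.0565. Modified duration first:
  t   CF        PV=CF/(1+0.0565)^t    t·PV
  1         5.00         4.7326         4.7326
  2         5.00         4.4795         8.9590
  3     2,005.00     1,700.2229     5,100.6688
  Σ                  1,709.4351     5,114.3605
P = 1,709.4351; D_Mac = 2.99184 yrs; D_mod = 2.99184/(1+0.0565) = 2.83184 yrs.
ΔP/P ≈ -D_mod · Δy = -2.83184 × (+0.0015) = -0.004248 = -0.4248%.

-0.42%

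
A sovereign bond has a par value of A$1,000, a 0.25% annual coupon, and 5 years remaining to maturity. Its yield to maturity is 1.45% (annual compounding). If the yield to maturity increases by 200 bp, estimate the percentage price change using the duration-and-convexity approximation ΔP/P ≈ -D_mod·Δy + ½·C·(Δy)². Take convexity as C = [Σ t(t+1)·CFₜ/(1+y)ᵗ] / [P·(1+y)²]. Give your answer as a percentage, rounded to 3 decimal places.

With y = 0.0145:
  t   CF        PV=CF/(1+0.0145)^t    t·PV        t(t+1)·PV
  1         2.50         2.4643         2.4643           4.9285
  2         2.50         2.4290         4.8581          14.5743
  3         2.50         2.3943         7.1830          28.7319
  4         2.50         2.3601         9.4404          47.2022
  5     1,002.50       932.8764     4,664.3822      27,986.2932
  Σ                    942.5242     4,688.3280      28,081.7301
P = 942.5242; D_Mac = 4.97423 yrs; D_mod = 4.90313 yrs; C = 28.94858.
Duration effect: -4.90313 × (+0.02) = -0.098063
Convexity effect: 0.5 × 28.94858 × (0.02)² = +0.0057897
ΔP/P ≈ -0.098063 + 0.0057897 = -0.092273 = -9.2273%.

-9.227%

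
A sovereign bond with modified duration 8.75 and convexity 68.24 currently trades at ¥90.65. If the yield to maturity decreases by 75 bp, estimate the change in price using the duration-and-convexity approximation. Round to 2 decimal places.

+¥6.12

Duration effect: -D_mod·Δy = -8.75 × (-0.0075) = +0.065625
Convexity effect: ½·C·(Δy)² = 0.5 × 68.24 × (-0.0075)² = +0.00191925
ΔP/P ≈ +0.065625 + 0.00191925 = +0.06754425
ΔP ≈ 90.65 × (+0.06754425) = +6.1228862625.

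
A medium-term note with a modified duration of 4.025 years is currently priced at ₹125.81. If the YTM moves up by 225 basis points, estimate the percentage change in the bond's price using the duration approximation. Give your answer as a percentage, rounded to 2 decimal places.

Duration approximation: ΔP/P ≈ -D_mod · Δy = -4.025 × (+0.0225) = -0.0905625.
As a percentage: -9.05625%.

-9.06%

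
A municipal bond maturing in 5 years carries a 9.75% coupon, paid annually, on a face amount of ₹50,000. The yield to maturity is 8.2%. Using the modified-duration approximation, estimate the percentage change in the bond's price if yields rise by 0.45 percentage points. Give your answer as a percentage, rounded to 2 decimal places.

-1.75%

Periodic yield y = 0.082. Modified duration first:
  t   CF        PV=CF/(1+0.082)^t    t·PV
  1     4,875.00     4,505.5453     4,505.5453
  2     4,875.00     4,164.0899     8,328.1798
  3     4,875.00     3,848.5119    11,545.5358
  4     4,875.00     3,556.8502    14,227.4009
  5    54,875.00    37,003.1102   185,015.5511
  Σ                 53,078.1076   223,622.2129
P = 53,078.1076; D_Mac = 4.21308 yrs; D_mod = 4.21308/(1+0.082) = 3.89379 yrs.
ΔP/P ≈ -D_mod · Δy = -3.89379 × (+0.0045) = -0.017522 = -1.7522%.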